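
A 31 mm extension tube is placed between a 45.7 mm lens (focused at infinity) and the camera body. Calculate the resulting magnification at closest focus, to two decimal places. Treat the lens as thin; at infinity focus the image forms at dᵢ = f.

The tube moves the image plane from f to f + e, so dᵢ = 45.7 + 31 = 76.7 mm. Focus is achieved when 1/f = 1/dₒ + 1/dᵢ, giving dₒ = 1/(1/f − 1/(f+e)).
Magnification m = dᵢ/dₒ = (f+e)·(1/f − 1/(f+e)) = e/f = 31/45.7 ≈ 0.6783.

0.68×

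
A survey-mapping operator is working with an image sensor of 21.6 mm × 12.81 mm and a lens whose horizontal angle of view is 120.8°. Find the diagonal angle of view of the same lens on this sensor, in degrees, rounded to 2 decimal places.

From the horizontal AOV: f = 21.6 / (2·tan(60.4°)) = 21.6 / 3.52064 ≈ 6.1353 mm.
Sensor diagonal = √(21.6² + 12.81²) = √630.6561 ≈ 25.1129 mm.
Diagonal AOV = 2·arctan(25.1129 / (2 × 6.1353)) = 2·arctan(2.04660) ≈ 127.9184°.

127.92°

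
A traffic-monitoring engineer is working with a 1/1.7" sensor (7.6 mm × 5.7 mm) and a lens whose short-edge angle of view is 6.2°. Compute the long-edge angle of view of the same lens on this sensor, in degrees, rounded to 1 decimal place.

8.3°

From the short-edge AOV: f = 5.7 / (2·tan(3.1°)) = 5.7 / 0.10832 ≈ 52.6237 mm.
Long-edge AOV = 2·arctan(7.6 / (2 × 52.6237)) = 2·arctan(0.07221) ≈ 8.2604°.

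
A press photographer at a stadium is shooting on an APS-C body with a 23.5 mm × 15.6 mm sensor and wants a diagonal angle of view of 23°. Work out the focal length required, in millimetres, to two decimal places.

69.32 mm

Sensor diagonal = √(23.5² + 15.6²) = √795.6100 ≈ 28.2066 mm.
From α = 2·arctan(d/2f) we get f = d / (2·tan(α/2)).
With d = 28.2066 mm and α/2 = 11.5°, tan(α/2) ≈ 0.20345, so f ≈ 28.2066 / 0.40690 ≈ 69.3198 mm.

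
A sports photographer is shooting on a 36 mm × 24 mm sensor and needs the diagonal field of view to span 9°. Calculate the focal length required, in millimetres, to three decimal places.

Sensor diagonal = √(36² + 24²) = √1872.0000 ≈ 43.2666 mm.
From α = 2·arctan(d/2f) we get f = d / (2·tan(α/2)).
With d = 43.2666 mm and α/2 = 4.5°, tan(α/2) ≈ 0.07870, so f ≈ 43.2666 / 0.15740 ≈ 274.8772 mm.

274.877 mm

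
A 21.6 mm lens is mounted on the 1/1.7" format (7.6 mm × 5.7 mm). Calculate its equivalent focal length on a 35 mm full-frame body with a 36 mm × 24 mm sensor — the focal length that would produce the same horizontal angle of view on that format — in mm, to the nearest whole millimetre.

Equal angle of view means equal width/f ratio, so f₂ = f₁ · (width₂/width₁) = 21.6 × 36/7.6.
f₂ = 21.6 × 4.73684 ≈ 102.316 mm.

102 mm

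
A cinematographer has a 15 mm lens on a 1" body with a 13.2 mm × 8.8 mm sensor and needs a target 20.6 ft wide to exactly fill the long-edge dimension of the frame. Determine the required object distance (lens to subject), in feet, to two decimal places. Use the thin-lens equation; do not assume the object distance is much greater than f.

23.46 ft

W: 20.6 ft × 304.8 mm/ft = 6278.88 mm.
Magnification m = w/W = dᵢ/dₒ; combined with 1/f = 1/dₒ + 1/dᵢ this gives dₒ = f·(1 + W/w).
dₒ = 15 mm × (1 + 6278.88/13.2) = 15 × 476.6727 ≈ 7150.091 mm = 7150.091/304.8 ft = 23.4583 ft.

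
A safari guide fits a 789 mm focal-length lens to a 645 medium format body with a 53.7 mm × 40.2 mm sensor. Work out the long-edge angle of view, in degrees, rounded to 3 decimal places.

Angle of view α = 2·arctan(w/2f) with w = 53.7 mm and f = 789 mm.
w/2f = 0.03403; arctan(0.03403) ≈ 1.9490°, so α ≈ 3.8981°.

3.898°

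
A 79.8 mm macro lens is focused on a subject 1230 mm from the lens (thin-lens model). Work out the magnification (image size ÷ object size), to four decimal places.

0.0694×

Thin lens: 1/f = 1/dₒ + 1/dᵢ → 1/dᵢ = 1/79.8 − 1/1230 = 0.0117183 mm⁻¹, so dᵢ ≈ 85.3365 mm.
Magnification m = dᵢ/dₒ = 85.3365/1230 ≈ 0.06938.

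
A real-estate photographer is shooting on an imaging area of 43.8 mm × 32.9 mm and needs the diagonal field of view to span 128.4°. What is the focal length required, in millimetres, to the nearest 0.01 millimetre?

13.24 mm

Sensor diagonal = √(43.8² + 32.9²) = √3000.8500 ≈ 54.7800 mm.
From α = 2·arctan(d/2f) we get f = d / (2·tan(α/2)).
With d = 54.7800 mm and α/2 = 64.2°, tan(α/2) ≈ 2.06860, so f ≈ 54.7800 / 4.13720 ≈ 13.2408 mm.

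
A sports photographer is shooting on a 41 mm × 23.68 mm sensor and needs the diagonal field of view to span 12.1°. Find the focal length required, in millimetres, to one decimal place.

223.4 mm

Sensor diagonal = √(41² + 23.68²) = √2241.7424 ≈ 47.3470 mm.
From α = 2·arctan(d/2f) we get f = d / (2·tan(α/2)).
With d = 47.3470 mm and α/2 = 6.05°, tan(α/2) ≈ 0.10599, so f ≈ 47.3470 / 0.21197 ≈ 223.3633 mm.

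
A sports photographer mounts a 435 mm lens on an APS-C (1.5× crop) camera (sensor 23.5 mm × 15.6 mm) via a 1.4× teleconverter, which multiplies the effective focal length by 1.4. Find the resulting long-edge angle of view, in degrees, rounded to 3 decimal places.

2.211°

Effective focal length f = 435 × 1.4 = 609 mm.
α = 2·arctan(23.5 / (2 × 609)) = 2·arctan(0.01929) ≈ 2.2106°.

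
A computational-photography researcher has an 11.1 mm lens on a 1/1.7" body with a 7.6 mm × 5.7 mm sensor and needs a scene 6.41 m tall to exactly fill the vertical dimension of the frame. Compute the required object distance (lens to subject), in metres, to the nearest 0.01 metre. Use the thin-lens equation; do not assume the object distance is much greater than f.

12.49 m

W: 6.41 m = 6410 mm.
Magnification m = h/W = dᵢ/dₒ; combined with 1/f = 1/dₒ + 1/dᵢ this gives dₒ = f·(1 + W/h).
dₒ = 11.1 mm × (1 + 6410/5.7) = 11.1 × 1125.5614 ≈ 12493.732 mm = 12.4937 m.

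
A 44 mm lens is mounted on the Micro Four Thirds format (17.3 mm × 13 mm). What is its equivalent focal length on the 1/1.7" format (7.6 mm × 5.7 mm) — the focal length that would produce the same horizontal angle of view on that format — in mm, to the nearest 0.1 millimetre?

19.3 mm

Equal angle of view means equal width/f ratio, so f₂ = f₁ · (width₂/width₁) = 44 × 7.6/17.3.
f₂ = 44 × 0.43931 ≈ 19.329 mm.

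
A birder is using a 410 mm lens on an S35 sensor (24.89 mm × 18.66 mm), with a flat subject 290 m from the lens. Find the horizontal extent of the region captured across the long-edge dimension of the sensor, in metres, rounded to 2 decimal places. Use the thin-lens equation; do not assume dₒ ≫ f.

17.58 m

dₒ: 290 m = 290000 mm.
Similar triangles through the lens centre give W/dₒ = w/dᵢ; with 1/f = 1/dₒ + 1/dᵢ this gives W = w·(dₒ − f)/f.
W = 24.89 mm × (290000 − 410) / 410 = 24.89 × 706.3171 ≈ 17580.232 mm = 17.5802 m.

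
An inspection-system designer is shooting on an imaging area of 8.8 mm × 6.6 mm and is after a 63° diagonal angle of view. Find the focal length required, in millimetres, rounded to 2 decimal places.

8.98 mm

Sensor diagonal = √(8.8² + 6.6²) = √121.0000 ≈ 11.0000 mm.
From α = 2·arctan(d/2f) we get f = d / (2·tan(α/2)).
With d = 11.0000 mm and α/2 = 31.5°, tan(α/2) ≈ 0.61280, so f ≈ 11.0000 / 1.22560 ≈ 8.9752 mm.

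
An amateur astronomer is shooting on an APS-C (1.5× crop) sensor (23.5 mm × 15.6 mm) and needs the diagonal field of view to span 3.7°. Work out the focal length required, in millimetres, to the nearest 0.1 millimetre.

Sensor diagonal = √(23.5² + 15.6²) = √795.6100 ≈ 28.2066 mm.
From α = 2·arctan(d/2f) we get f = d / (2·tan(α/2)).
With d = 28.2066 mm and α/2 = 1.85°, tan(α/2) ≈ 0.03230, so f ≈ 28.2066 / 0.06460 ≈ 436.6365 mm.

436.6 mm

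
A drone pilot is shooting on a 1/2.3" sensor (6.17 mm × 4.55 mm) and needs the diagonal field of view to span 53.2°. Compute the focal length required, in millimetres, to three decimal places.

7.655 mm

Sensor diagonal = √(6.17² + 4.55²) = √58.7714 ≈ 7.6663 mm.
From α = 2·arctan(d/2f) we get f = d / (2·tan(α/2)).
With d = 7.6663 mm and α/2 = 26.6°, tan(α/2) ≈ 0.50076, so f ≈ 7.6663 / 1.00153 ≈ 7.6546 mm.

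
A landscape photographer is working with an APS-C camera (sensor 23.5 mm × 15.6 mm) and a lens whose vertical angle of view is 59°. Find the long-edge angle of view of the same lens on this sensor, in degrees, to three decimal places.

80.881°

From the vertical AOV: f = 15.6 / (2·tan(29.5°)) = 15.6 / 1.13155 ≈ 13.7865 mm.
Long-edge AOV = 2·arctan(23.5 / (2 × 13.7865)) = 2·arctan(0.85229) ≈ 80.8810°.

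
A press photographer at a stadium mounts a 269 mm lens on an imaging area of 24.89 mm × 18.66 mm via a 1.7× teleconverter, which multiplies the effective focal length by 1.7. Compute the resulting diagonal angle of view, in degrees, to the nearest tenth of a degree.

3.9°

Effective focal length f = 269 × 1.7 = 457.3 mm.
Sensor diagonal = √(24.89² + 18.66²) = √967.7077 ≈ 31.1080 mm.
α = 2·arctan(31.108 / (2 × 457.3)) = 2·arctan(0.03401) ≈ 3.8961°.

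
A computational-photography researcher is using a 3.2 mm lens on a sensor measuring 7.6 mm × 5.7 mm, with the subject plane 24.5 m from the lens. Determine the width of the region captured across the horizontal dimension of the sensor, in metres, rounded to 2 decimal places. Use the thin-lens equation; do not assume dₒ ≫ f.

58.18 m

dₒ: 24.5 m = 24500 mm.
Similar triangles through the lens centre give W/dₒ = w/dᵢ; with 1/f = 1/dₒ + 1/dᵢ this gives W = w·(dₒ − f)/f.
W = 7.6 mm × (24500 − 3.2) / 3.2 = 7.6 × 7655.2500 ≈ 58179.900 mm = 58.1799 m.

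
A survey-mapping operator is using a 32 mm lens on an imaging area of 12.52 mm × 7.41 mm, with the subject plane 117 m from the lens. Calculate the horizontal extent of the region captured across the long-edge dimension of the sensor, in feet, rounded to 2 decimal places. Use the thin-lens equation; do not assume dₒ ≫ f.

150.14 ft

dₒ: 117 m = 117000 mm.
Similar triangles through the lens centre give W/dₒ = w/dᵢ; with 1/f = 1/dₒ + 1/dᵢ this gives W = w·(dₒ − f)/f.
W = 12.52 mm × (117000 − 32) / 32 = 12.52 × 3655.2500 ≈ 45763.730 mm = 45763.730/304.8 ft = 150.143 ft.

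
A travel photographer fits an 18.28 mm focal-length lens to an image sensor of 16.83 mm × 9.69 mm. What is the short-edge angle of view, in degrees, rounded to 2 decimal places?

Angle of view α = 2·arctan(h/2f) with h = 9.69 mm and f = 18.28 mm.
h/2f = 0.26504; arctan(0.26504) ≈ 14.8446°, so α ≈ 29.6891°.

29.69°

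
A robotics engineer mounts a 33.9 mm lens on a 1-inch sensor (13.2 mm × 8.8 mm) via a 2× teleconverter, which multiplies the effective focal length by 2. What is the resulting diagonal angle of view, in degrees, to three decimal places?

Effective focal length f = 33.9 × 2 = 67.8 mm.
Sensor diagonal = √(13.2² + 8.8²) = √251.6800 ≈ 15.8644 mm.
α = 2·arctan(15.864 / (2 × 67.8)) = 2·arctan(0.11699) ≈ 13.3459°.

13.346°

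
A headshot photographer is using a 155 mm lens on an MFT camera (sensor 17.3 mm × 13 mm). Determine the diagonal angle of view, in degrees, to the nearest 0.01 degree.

Sensor diagonal = √(17.3² + 13²) = √468.2900 ≈ 21.6400 mm.
Angle of view α = 2·arctan(d/2f) with d = 21.6400 mm and f = 155 mm.
d/2f = 0.06981; arctan(0.06981) ≈ 3.9931°, so α ≈ 7.9863°.

7.99°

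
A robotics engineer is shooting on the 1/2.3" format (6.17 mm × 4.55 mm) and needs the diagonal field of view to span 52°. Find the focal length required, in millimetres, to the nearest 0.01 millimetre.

7.86 mm

Sensor diagonal = √(6.17² + 4.55²) = √58.7714 ≈ 7.6663 mm.
From α = 2·arctan(d/2f) we get f = d / (2·tan(α/2)).
With d = 7.6663 mm and α/2 = 26°, tan(α/2) ≈ 0.48773, so f ≈ 7.6663 / 0.97547 ≈ 7.8591 mm.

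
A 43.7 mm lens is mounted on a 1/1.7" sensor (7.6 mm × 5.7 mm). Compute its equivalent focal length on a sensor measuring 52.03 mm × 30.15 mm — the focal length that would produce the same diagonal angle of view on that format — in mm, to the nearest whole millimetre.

Sensor diagonal = √(7.6² + 5.7²) = √90.2500 ≈ 9.5000 mm.
Sensor diagonal = √(52.03² + 30.15²) = √3616.1434 ≈ 60.1344 mm.
Equal angle of view means equal diagonal/f ratio, so f₂ = f₁ · (diagonal₂/diagonal₁) = 43.7 × 60.1344/9.5000.
f₂ = 43.7 × 6.32993 ≈ 276.618 mm.

277 mm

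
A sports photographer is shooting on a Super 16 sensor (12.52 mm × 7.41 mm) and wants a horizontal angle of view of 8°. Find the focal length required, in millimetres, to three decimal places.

From α = 2·arctan(w/2f) we get f = w / (2·tan(α/2)).
With w = 12.52 mm and α/2 = 4°, tan(α/2) ≈ 0.06993, so f ≈ 12.52 / 0.13985 ≈ 89.5222 mm.

89.522 mm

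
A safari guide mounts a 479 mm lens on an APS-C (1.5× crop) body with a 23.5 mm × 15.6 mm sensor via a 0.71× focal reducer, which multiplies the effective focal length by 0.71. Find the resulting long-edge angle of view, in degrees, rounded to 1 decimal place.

Effective focal length f = 479 × 0.71 = 340.09 mm.
α = 2·arctan(23.5 / (2 × 340.09)) = 2·arctan(0.03455) ≈ 3.9575°.

4.0°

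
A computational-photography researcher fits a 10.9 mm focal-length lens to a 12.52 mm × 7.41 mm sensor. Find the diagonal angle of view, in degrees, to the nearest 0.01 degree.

Sensor diagonal = √(12.52² + 7.41²) = √211.6585 ≈ 14.5485 mm.
Angle of view α = 2·arctan(d/2f) with d = 14.5485 mm and f = 10.9 mm.
d/2f = 0.66736; arctan(0.66736) ≈ 33.7176°, so α ≈ 67.4353°.

67.44°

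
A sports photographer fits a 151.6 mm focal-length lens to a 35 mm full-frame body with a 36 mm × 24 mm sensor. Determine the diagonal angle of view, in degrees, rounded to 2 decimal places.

Sensor diagonal = √(36² + 24²) = √1872.0000 ≈ 43.2666 mm.
Angle of view α = 2·arctan(d/2f) with d = 43.2666 mm and f = 151.6 mm.
d/2f = 0.14270; arctan(0.14270) ≈ 8.1213°, so α ≈ 16.2425°.

16.24°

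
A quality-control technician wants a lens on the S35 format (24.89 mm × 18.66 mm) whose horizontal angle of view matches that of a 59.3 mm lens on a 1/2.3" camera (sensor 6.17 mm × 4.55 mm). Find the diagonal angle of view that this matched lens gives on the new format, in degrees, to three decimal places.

7.440°

Equal horizontal AOV ⇒ f₂ = f₁ · 24.89/6.17 = 59.3 × 4.03404 ≈ 239.2183 mm.
Sensor diagonal = √(24.89² + 18.66²) = √967.7077 ≈ 31.1080 mm.
Diagonal AOV on the new format = 2·arctan(31.1080 / (2 × 239.2183)) = 2·arctan(0.06502) ≈ 7.4403°.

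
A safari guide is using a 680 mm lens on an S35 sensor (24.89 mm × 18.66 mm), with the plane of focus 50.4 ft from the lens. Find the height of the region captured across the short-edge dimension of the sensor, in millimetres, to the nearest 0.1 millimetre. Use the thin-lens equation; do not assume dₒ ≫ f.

402.9 mm

dₒ: 50.4 ft × 304.8 mm/ft = 15361.92 mm.
Similar triangles through the lens centre give W/dₒ = h/dᵢ; with 1/f = 1/dₒ + 1/dᵢ this gives W = h·(dₒ − f)/f.
W = 18.66 mm × (15361.9 − 680) / 680 = 18.66 × 21.5911 ≈ 402.889 mm.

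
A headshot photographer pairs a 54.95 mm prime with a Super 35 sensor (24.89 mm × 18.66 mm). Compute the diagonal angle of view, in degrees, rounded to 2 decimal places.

31.61°

Sensor diagonal = √(24.89² + 18.66²) = √967.7077 ≈ 31.1080 mm.
Angle of view α = 2·arctan(d/2f) with d = 31.1080 mm and f = 54.95 mm.
d/2f = 0.28306; arctan(0.28306) ≈ 15.8046°, so α ≈ 31.6091°.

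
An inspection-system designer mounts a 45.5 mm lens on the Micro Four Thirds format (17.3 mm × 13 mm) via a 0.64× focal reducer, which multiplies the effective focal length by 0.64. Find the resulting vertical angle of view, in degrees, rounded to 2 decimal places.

Effective focal length f = 45.5 × 0.64 = 29.12 mm.
α = 2·arctan(13 / (2 × 29.12)) = 2·arctan(0.22321) ≈ 25.1659°.

25.17°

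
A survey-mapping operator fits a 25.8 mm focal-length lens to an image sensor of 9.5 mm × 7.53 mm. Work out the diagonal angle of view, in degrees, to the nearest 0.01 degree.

26.44°

Sensor diagonal = √(9.5² + 7.53²) = √146.9509 ≈ 12.1223 mm.
Angle of view α = 2·arctan(d/2f) with d = 12.1223 mm and f = 25.8 mm.
d/2f = 0.23493; arctan(0.23493) ≈ 13.2207°, so α ≈ 26.4414°.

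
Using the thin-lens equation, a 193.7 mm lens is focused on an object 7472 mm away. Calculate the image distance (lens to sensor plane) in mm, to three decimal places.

198.855 mm

1/dᵢ = 1/f − 1/dₒ = 1/193.7 − 1/7472 = 0.0050288 mm⁻¹.
dᵢ = 1/0.0050288 ≈ 198.8550 mm.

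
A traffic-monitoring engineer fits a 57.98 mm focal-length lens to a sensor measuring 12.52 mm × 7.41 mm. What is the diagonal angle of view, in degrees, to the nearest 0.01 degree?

14.30°

Sensor diagonal = √(12.52² + 7.41²) = √211.6585 ≈ 14.5485 mm.
Angle of view α = 2·arctan(d/2f) with d = 14.5485 mm and f = 57.98 mm.
d/2f = 0.12546; arctan(0.12546) ≈ 7.1510°, so α ≈ 14.3021°.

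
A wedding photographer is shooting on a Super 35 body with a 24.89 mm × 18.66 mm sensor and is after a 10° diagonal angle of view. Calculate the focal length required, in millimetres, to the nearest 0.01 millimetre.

Sensor diagonal = √(24.89² + 18.66²) = √967.7077 ≈ 31.1080 mm.
From α = 2·arctan(d/2f) we get f = d / (2·tan(α/2)).
With d = 31.1080 mm and α/2 = 5°, tan(α/2) ≈ 0.08749, so f ≈ 31.1080 / 0.17498 ≈ 177.7830 mm.

177.78 mm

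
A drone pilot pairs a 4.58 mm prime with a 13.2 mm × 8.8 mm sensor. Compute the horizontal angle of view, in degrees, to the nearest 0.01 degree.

110.48°

Angle of view α = 2·arctan(w/2f) with w = 13.2 mm and f = 4.58 mm.
w/2f = 1.44105; arctan(1.44105) ≈ 55.2417°, so α ≈ 110.4834°.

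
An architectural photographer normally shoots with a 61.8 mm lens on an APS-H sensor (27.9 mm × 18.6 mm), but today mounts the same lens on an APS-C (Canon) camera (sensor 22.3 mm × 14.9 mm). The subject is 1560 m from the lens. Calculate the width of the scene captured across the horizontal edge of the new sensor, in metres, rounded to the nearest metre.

563 m

The focal length stays 61.8 mm; the relevant sensor dimension is now w = 22.3 mm. Object distance dₒ = 1560 m = 1.56e+06 mm.
Thin-lens field width W = w·(dₒ − f)/f = 22.3 × (1.56e+06 − 61.8)/61.8 ≈ 562890.321 mm = 562.89 m.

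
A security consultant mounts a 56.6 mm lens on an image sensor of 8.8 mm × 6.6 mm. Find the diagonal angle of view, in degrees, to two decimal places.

11.10°

Sensor diagonal = √(8.8² + 6.6²) = √121.0000 ≈ 11.0000 mm.
Angle of view α = 2·arctan(d/2f) with d = 11.0000 mm and f = 56.6 mm.
d/2f = 0.09717; arctan(0.09717) ≈ 5.5502°, so α ≈ 11.1004°.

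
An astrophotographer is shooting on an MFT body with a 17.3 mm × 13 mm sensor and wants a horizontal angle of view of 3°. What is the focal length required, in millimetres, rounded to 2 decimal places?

From α = 2·arctan(w/2f) we get f = w / (2·tan(α/2)).
With w = 17.3 mm and α/2 = 1.5°, tan(α/2) ≈ 0.02619, so f ≈ 17.3 / 0.05237 ≈ 330.3302 mm.

330.33 mm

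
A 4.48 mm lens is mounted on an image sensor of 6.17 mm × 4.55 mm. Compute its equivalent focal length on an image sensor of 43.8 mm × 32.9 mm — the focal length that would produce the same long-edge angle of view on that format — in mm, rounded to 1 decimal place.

Equal angle of view means equal width/f ratio, so f₂ = f₁ · (width₂/width₁) = 4.48 × 43.8/6.17.
f₂ = 4.48 × 7.09887 ≈ 31.803 mm.

31.8 mm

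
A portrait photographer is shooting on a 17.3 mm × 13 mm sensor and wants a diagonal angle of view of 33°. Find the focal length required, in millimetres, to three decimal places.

36.528 mm

Sensor diagonal = √(17.3² + 13²) = √468.2900 ≈ 21.6400 mm.
From α = 2·arctan(d/2f) we get f = d / (2·tan(α/2)).
With d = 21.6400 mm and α/2 = 16.5°, tan(α/2) ≈ 0.29621, so f ≈ 21.6400 / 0.59243 ≈ 36.5277 mm.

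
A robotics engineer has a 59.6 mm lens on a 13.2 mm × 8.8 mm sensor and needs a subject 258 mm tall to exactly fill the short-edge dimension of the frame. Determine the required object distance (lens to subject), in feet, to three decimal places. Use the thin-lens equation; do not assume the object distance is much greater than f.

5.928 ft

Magnification m = h/W = dᵢ/dₒ; combined with 1/f = 1/dₒ + 1/dᵢ this gives dₒ = f·(1 + W/h).
dₒ = 59.6 mm × (1 + 258/8.8) = 59.6 × 30.3182 ≈ 1806.964 mm = 1806.964/304.8 ft = 5.92836 ft.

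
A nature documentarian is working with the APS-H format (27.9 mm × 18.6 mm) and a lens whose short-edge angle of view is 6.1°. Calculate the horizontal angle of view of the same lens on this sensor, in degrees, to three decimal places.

From the short-edge AOV: f = 18.6 / (2·tan(3.05°)) = 18.6 / 0.10657 ≈ 174.5401 mm.
Horizontal AOV = 2·arctan(27.9 / (2 × 174.5401)) = 2·arctan(0.07992) ≈ 9.1392°.

9.139°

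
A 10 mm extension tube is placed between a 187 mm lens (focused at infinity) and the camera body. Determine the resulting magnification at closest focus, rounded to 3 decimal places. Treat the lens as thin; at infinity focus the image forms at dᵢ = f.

The tube moves the image plane from f to f + e, so dᵢ = 187 + 10 = 197 mm. Focus is achieved when 1/f = 1/dₒ + 1/dᵢ, giving dₒ = 1/(1/f − 1/(f+e)).
Magnification m = dᵢ/dₒ = (f+e)·(1/f − 1/(f+e)) = e/f = 10/187 ≈ 0.0535.

0.053×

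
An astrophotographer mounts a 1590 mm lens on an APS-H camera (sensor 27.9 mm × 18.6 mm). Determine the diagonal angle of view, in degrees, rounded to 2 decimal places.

1.21°

Sensor diagonal = √(27.9² + 18.6²) = √1124.3700 ≈ 33.5316 mm.
Angle of view α = 2·arctan(d/2f) with d = 33.5316 mm and f = 1590 mm.
d/2f = 0.01054; arctan(0.01054) ≈ 0.6041°, so α ≈ 1.2083°.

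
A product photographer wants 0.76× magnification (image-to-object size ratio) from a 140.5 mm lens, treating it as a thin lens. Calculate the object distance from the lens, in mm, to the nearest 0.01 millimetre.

325.37 mm

With m = dᵢ/dₒ and 1/f = 1/dₒ + 1/dᵢ, substituting dᵢ = m·dₒ gives 1/f = (1 + 1/m)/dₒ, hence dₒ = f·(1 + 1/m).
dₒ = 140.5 × (1 + 1/0.76) = 140.5 × 2.31579 ≈ 325.368 mm.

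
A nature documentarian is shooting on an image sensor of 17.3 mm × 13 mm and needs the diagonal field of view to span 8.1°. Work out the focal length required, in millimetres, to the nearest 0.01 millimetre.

152.82 mm

Sensor diagonal = √(17.3² + 13²) = √468.2900 ≈ 21.6400 mm.
From α = 2·arctan(d/2f) we get f = d / (2·tan(α/2)).
With d = 21.6400 mm and α/2 = 4.05°, tan(α/2) ≈ 0.07080, so f ≈ 21.6400 / 0.14161 ≈ 152.8167 mm.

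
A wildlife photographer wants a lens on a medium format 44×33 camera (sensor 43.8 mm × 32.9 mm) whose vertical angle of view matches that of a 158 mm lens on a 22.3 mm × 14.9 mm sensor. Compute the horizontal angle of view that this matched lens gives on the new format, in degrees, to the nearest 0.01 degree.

Equal vertical AOV ⇒ f₂ = f₁ · 32.9/14.9 = 158 × 2.20805 ≈ 348.8725 mm.
Horizontal AOV on the new format = 2·arctan(43.8 / (2 × 348.8725)) = 2·arctan(0.06277) ≈ 7.1839°.

7.18°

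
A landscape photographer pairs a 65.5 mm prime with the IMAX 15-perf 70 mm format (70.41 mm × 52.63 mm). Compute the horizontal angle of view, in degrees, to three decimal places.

56.514°

Angle of view α = 2·arctan(w/2f) with w = 70.41 mm and f = 65.5 mm.
w/2f = 0.53748; arctan(0.53748) ≈ 28.2572°, so α ≈ 56.5144°.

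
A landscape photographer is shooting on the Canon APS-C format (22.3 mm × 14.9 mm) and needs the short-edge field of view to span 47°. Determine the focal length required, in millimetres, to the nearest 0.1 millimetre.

17.1 mm

From α = 2·arctan(h/2f) we get f = h / (2·tan(α/2)).
With h = 14.9 mm and α/2 = 23.5°, tan(α/2) ≈ 0.43481, so f ≈ 14.9 / 0.86962 ≈ 17.1338 mm.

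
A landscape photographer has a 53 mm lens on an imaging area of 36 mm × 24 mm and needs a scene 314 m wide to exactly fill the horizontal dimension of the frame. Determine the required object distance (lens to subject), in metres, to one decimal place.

W: 314 m = 314000 mm.
Magnification m = w/W = dᵢ/dₒ; combined with 1/f = 1/dₒ + 1/dᵢ this gives dₒ = f·(1 + W/w).
dₒ = 53 mm × (1 + 314000/36) = 53 × 8723.2222 ≈ 462330.778 mm = 462.331 m.

462.3 m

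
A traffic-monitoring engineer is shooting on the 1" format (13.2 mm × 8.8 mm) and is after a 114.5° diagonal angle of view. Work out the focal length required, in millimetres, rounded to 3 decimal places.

Sensor diagonal = √(13.2² + 8.8²) = √251.6800 ≈ 15.8644 mm.
From α = 2·arctan(d/2f) we get f = d / (2·tan(α/2)).
With d = 15.8644 mm and α/2 = 57.25°, tan(α/2) ≈ 1.55467, so f ≈ 15.8644 / 3.10935 ≈ 5.1022 mm.

5.102 mm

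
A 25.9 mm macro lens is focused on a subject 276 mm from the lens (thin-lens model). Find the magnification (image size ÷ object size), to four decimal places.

Thin lens: 1/f = 1/dₒ + 1/dᵢ → 1/dᵢ = 1/25.9 − 1/276 = 0.0349869 mm⁻¹, so dᵢ ≈ 28.5822 mm.
Magnification m = dᵢ/dₒ = 28.5822/276 ≈ 0.10356.

0.1036×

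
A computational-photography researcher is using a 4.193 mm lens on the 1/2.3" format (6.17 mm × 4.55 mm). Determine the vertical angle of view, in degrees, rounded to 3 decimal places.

56.966°

Angle of view α = 2·arctan(h/2f) with h = 4.55 mm and f = 4.193 mm.
h/2f = 0.54257; arctan(0.54257) ≈ 28.4830°, so α ≈ 56.9659°.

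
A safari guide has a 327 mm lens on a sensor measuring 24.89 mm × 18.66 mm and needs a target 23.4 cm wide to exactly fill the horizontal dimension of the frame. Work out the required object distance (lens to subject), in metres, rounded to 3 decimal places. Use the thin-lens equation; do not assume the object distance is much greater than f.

W: 23.4 cm = 234 mm.
Magnification m = w/W = dᵢ/dₒ; combined with 1/f = 1/dₒ + 1/dᵢ this gives dₒ = f·(1 + W/w).
dₒ = 327 mm × (1 + 234/24.89) = 327 × 10.4014 ≈ 3401.247 mm = 3.40125 m.

3.401 m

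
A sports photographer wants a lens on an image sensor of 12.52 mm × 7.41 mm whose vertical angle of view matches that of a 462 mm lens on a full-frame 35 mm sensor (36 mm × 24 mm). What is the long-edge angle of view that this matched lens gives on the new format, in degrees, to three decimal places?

5.026°

Equal vertical AOV ⇒ f₂ = f₁ · 7.41/24 = 462 × 0.30875 ≈ 142.6425 mm.
Long-edge AOV on the new format = 2·arctan(12.52 / (2 × 142.6425)) = 2·arctan(0.04389) ≈ 5.0257°.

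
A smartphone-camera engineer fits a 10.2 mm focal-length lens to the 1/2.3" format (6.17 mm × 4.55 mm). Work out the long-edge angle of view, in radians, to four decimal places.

Angle of view α = 2·arctan(w/2f) with w = 6.17 mm and f = 10.2 mm.
w/2f = 0.30245; arctan(0.30245) ≈ 0.2937 rad, so α ≈ 0.5874 rad.

0.5874 rad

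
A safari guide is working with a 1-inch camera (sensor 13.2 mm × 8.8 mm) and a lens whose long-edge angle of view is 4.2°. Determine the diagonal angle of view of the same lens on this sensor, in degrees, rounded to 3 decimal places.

From the long-edge AOV: f = 13.2 / (2·tan(2.1°)) = 13.2 / 0.07334 ≈ 179.9918 mm.
Sensor diagonal = √(13.2² + 8.8²) = √251.6800 ≈ 15.8644 mm.
Diagonal AOV = 2·arctan(15.8644 / (2 × 179.9918)) = 2·arctan(0.04407) ≈ 5.0468°.

5.047°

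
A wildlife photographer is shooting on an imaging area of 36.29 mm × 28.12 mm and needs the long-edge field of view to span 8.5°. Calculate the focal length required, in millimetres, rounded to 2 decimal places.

244.17 mm

From α = 2·arctan(w/2f) we get f = w / (2·tan(α/2)).
With w = 36.29 mm and α/2 = 4.25°, tan(α/2) ≈ 0.07431, so f ≈ 36.29 / 0.14863 ≈ 244.1705 mm.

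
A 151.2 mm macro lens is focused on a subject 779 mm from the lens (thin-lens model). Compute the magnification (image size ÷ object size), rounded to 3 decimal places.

Thin lens: 1/f = 1/dₒ + 1/dᵢ → 1/dᵢ = 1/151.2 − 1/779 = 0.0053301 mm⁻¹, so dᵢ ≈ 187.6152 mm.
Magnification m = dᵢ/dₒ = 187.6152/779 ≈ 0.24084.

0.241×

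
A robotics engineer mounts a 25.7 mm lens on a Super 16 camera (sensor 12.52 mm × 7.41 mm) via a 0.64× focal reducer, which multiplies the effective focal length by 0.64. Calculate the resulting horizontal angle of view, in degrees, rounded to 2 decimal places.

41.67°

Effective focal length f = 25.7 × 0.64 = 16.448 mm.
α = 2·arctan(12.52 / (2 × 16.448)) = 2·arctan(0.38059) ≈ 41.6730°.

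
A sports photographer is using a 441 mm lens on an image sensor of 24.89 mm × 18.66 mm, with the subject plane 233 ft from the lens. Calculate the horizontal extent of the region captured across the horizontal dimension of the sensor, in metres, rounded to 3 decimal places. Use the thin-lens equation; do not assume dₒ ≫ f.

dₒ: 233 ft × 304.8 mm/ft = 71018.40 mm.
Similar triangles through the lens centre give W/dₒ = w/dᵢ; with 1/f = 1/dₒ + 1/dᵢ this gives W = w·(dₒ − f)/f.
W = 24.89 mm × (71018.4 − 441) / 441 = 24.89 × 160.0395 ≈ 3983.382 mm = 3.98338 m.

3.983 m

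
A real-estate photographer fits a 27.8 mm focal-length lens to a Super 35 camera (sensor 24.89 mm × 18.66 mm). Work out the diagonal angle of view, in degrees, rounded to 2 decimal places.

58.45°

Sensor diagonal = √(24.89² + 18.66²) = √967.7077 ≈ 31.1080 mm.
Angle of view α = 2·arctan(d/2f) with d = 31.1080 mm and f = 27.8 mm.
d/2f = 0.55950; arctan(0.55950) ≈ 29.2269°, so α ≈ 58.4537°.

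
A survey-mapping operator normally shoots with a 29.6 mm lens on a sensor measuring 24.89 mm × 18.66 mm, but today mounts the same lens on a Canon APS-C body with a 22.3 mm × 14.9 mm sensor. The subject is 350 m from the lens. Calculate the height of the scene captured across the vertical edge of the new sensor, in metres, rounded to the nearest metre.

The focal length stays 29.6 mm; the relevant sensor dimension is now h = 14.9 mm. Object distance dₒ = 350 m = 350000 mm.
Thin-lens field height W = h·(dₒ − f)/f = 14.9 × (350000 − 29.6)/29.6 ≈ 176167.532 mm = 176.168 m.

176 m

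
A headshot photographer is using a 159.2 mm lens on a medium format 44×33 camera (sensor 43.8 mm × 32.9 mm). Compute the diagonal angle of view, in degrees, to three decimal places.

Sensor diagonal = √(43.8² + 32.9²) = √3000.8500 ≈ 54.7800 mm.
Angle of view α = 2·arctan(d/2f) with d = 54.7800 mm and f = 159.2 mm.
d/2f = 0.17205; arctan(0.17205) ≈ 9.7620°, so α ≈ 19.5241°.

19.524°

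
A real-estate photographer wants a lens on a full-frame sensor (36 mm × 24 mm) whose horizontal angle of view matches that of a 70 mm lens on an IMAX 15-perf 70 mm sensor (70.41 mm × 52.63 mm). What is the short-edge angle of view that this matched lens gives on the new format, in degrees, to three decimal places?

37.071°

Equal horizontal AOV ⇒ f₂ = f₁ · 36/70.41 = 70 × 0.51129 ≈ 35.7904 mm.
Short-edge AOV on the new format = 2·arctan(24 / (2 × 35.7904)) = 2·arctan(0.33529) ≈ 37.0711°.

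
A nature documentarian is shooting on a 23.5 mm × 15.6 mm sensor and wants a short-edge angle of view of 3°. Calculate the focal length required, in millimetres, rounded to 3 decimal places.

From α = 2·arctan(h/2f) we get f = h / (2·tan(α/2)).
With h = 15.6 mm and α/2 = 1.5°, tan(α/2) ≈ 0.02619, so f ≈ 15.6 / 0.05237 ≈ 297.8700 mm.

297.870 mm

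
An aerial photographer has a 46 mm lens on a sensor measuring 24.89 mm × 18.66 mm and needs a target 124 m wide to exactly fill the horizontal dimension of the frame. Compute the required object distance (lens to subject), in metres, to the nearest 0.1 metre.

W: 124 m = 124000 mm.
Magnification m = w/W = dᵢ/dₒ; combined with 1/f = 1/dₒ + 1/dᵢ this gives dₒ = f·(1 + W/w).
dₒ = 46 mm × (1 + 124000/24.89) = 46 × 4982.9204 ≈ 229214.341 mm = 229.214 m.

229.2 m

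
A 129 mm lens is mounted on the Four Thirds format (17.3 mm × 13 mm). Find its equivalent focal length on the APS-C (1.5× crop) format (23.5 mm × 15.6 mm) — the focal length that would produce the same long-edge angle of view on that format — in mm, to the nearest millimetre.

Equal angle of view means equal width/f ratio, so f₂ = f₁ · (width₂/width₁) = 129 × 23.5/17.3.
f₂ = 129 × 1.35838 ≈ 175.231 mm.

175 mm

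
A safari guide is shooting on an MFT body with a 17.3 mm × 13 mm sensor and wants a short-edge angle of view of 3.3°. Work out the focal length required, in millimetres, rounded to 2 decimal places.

225.65 mm

From α = 2·arctan(h/2f) we get f = h / (2·tan(α/2)).
With h = 13 mm and α/2 = 1.65°, tan(α/2) ≈ 0.02881, so f ≈ 13 / 0.05761 ≈ 225.6482 mm.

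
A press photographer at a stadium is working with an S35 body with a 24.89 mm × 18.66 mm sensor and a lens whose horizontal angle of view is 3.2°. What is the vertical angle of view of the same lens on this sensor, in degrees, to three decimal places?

From the horizontal AOV: f = 24.89 / (2·tan(1.6°)) = 24.89 / 0.05587 ≈ 445.5379 mm.
Vertical AOV = 2·arctan(18.66 / (2 × 445.5379)) = 2·arctan(0.02094) ≈ 2.3993°.

2.399°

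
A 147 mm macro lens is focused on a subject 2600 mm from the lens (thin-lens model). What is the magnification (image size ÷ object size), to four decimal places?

Thin lens: 1/f = 1/dₒ + 1/dᵢ → 1/dᵢ = 1/147 − 1/2600 = 0.0064181 mm⁻¹, so dᵢ ≈ 155.8092 mm.
Magnification m = dᵢ/dₒ = 155.8092/2600 ≈ 0.05993.

0.0599×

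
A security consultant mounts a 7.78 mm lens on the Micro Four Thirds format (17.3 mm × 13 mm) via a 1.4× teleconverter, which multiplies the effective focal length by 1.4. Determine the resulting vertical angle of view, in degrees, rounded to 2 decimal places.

Effective focal length f = 7.78 × 1.4 = 10.892 mm.
α = 2·arctan(13 / (2 × 10.892)) = 2·arctan(0.59677) ≈ 61.6548°.

61.65°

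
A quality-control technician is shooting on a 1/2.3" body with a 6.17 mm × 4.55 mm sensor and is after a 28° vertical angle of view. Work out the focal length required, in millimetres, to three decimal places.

9.125 mm

From α = 2·arctan(h/2f) we get f = h / (2·tan(α/2)).
With h = 4.55 mm and α/2 = 14°, tan(α/2) ≈ 0.24933, so f ≈ 4.55 / 0.49866 ≈ 9.1245 mm.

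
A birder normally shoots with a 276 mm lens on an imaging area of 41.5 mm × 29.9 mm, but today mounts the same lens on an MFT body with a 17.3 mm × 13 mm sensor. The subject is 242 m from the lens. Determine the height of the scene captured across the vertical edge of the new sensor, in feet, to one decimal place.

37.4 ft

The focal length stays 276 mm; the relevant sensor dimension is now h = 13 mm. Object distance dₒ = 242 m = 242000 mm.
Thin-lens field height W = h·(dₒ − f)/f = 13 × (242000 − 276)/276 ≈ 11385.551 mm = 11385.551/304.8 ft = 37.3542 ft.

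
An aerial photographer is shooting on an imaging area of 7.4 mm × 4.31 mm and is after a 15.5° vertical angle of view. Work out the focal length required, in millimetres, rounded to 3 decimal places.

From α = 2·arctan(h/2f) we get f = h / (2·tan(α/2)).
With h = 4.31 mm and α/2 = 7.75°, tan(α/2) ≈ 0.13609, so f ≈ 4.31 / 0.27219 ≈ 15.8346 mm.

15.835 mm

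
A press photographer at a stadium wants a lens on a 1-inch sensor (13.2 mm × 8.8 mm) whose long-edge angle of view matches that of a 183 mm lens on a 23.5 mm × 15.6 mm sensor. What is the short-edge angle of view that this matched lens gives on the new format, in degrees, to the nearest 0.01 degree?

Equal long-edge AOV ⇒ f₂ = f₁ · 13.2/23.5 = 183 × 0.56170 ≈ 102.7915 mm.
Short-edge AOV on the new format = 2·arctan(8.8 / (2 × 102.7915)) = 2·arctan(0.04281) ≈ 4.9021°.

4.90°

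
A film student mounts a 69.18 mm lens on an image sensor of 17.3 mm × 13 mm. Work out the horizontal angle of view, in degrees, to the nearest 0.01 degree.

14.25°

Angle of view α = 2·arctan(w/2f) with w = 17.3 mm and f = 69.18 mm.
w/2f = 0.12504; arctan(0.12504) ≈ 7.1271°, so α ≈ 14.2541°.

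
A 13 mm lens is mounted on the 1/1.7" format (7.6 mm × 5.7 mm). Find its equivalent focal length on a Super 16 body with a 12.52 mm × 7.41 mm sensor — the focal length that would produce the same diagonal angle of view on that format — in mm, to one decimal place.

19.9 mm

Sensor diagonal = √(7.6² + 5.7²) = √90.2500 ≈ 9.5000 mm.
Sensor diagonal = √(12.52² + 7.41²) = √211.6585 ≈ 14.5485 mm.
Equal angle of view means equal diagonal/f ratio, so f₂ = f₁ · (diagonal₂/diagonal₁) = 13 × 14.5485/9.5000.
f₂ = 13 × 1.53142 ≈ 19.908 mm.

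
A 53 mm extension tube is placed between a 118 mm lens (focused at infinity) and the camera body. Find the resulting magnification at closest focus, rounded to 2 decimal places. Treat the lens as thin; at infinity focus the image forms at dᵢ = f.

0.45×

The tube moves the image plane from f to f + e, so dᵢ = 118 + 53 = 171 mm. Focus is achieved when 1/f = 1/dₒ + 1/dᵢ, giving dₒ = 1/(1/f − 1/(f+e)).
Magnification m = dᵢ/dₒ = (f+e)·(1/f − 1/(f+e)) = e/f = 53/118 ≈ 0.4492.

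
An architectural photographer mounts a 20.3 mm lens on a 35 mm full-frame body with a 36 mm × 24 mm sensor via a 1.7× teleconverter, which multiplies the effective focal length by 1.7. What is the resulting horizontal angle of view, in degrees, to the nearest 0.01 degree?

55.09°

Effective focal length f = 20.3 × 1.7 = 34.51 mm.
α = 2·arctan(36 / (2 × 34.51)) = 2·arctan(0.52159) ≈ 55.0920°.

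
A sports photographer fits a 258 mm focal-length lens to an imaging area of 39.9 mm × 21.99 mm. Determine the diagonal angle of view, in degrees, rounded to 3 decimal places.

10.091°

Sensor diagonal = √(39.9² + 21.99²) = √2075.5701 ≈ 45.5584 mm.
Angle of view α = 2·arctan(d/2f) with d = 45.5584 mm and f = 258 mm.
d/2f = 0.08829; arctan(0.08829) ≈ 5.0456°, so α ≈ 10.0913°.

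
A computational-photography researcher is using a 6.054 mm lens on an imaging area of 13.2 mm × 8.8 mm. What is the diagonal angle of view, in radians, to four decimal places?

1.8378 rad

Sensor diagonal = √(13.2² + 8.8²) = √251.6800 ≈ 15.8644 mm.
Angle of view α = 2·arctan(d/2f) with d = 15.8644 mm and f = 6.054 mm.
d/2f = 1.31024; arctan(1.31024) ≈ 0.9189 rad, so α ≈ 1.8378 rad.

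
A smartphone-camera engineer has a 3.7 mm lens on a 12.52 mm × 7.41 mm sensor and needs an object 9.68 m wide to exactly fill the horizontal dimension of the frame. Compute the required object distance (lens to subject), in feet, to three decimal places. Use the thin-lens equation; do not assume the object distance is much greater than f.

W: 9.68 m = 9680 mm.
Magnification m = w/W = dᵢ/dₒ; combined with 1/f = 1/dₒ + 1/dᵢ this gives dₒ = f·(1 + W/w).
dₒ = 3.7 mm × (1 + 9680/12.52) = 3.7 × 774.1629 ≈ 2864.403 mm = 2864.403/304.8 ft = 9.39765 ft.

9.398 ft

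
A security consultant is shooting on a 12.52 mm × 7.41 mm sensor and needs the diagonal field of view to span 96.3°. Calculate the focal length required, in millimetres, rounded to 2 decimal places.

Sensor diagonal = √(12.52² + 7.41²) = √211.6585 ≈ 14.5485 mm.
From α = 2·arctan(d/2f) we get f = d / (2·tan(α/2)).
With d = 14.5485 mm and α/2 = 48.15°, tan(α/2) ≈ 1.11648, so f ≈ 14.5485 / 2.23295 ≈ 6.5154 mm.

6.52 mm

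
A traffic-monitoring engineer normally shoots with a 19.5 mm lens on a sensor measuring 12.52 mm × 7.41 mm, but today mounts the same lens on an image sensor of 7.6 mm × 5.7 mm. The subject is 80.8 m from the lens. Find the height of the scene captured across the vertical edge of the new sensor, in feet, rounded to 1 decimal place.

77.5 ft

The focal length stays 19.5 mm; the relevant sensor dimension is now h = 5.7 mm. Object distance dₒ = 80.8 m = 80800 mm.
Thin-lens field height W = h·(dₒ − f)/f = 5.7 × (80800 − 19.5)/19.5 ≈ 23612.762 mm = 23612.762/304.8 ft = 77.4697 ft.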